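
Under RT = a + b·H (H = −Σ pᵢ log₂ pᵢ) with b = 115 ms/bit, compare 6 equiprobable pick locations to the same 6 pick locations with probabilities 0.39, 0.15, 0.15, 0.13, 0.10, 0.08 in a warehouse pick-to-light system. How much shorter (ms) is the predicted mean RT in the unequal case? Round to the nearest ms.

26 ms

The RT saving is b·ΔH. Equiprobable H₀ = log₂(6) = 2.5850 bits; with the given probabilities H = 2.3572 bits.
b·(H₀ − H) = 115 × (2.5850 − 2.3572) = 26.19 ms.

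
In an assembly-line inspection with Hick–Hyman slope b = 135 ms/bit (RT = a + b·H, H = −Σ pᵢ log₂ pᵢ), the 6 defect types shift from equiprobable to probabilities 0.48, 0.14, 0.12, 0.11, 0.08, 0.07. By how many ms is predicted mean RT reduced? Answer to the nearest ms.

Equiprobable entropy H₀ = log₂ 6 = 2.5850 bits.
Skewed entropy H = −Σ pᵢ log₂ pᵢ = 2.1828 bits.
ΔRT = b·(H₀ − H) = 135 × 0.4022 = 54.29 ms.

54 ms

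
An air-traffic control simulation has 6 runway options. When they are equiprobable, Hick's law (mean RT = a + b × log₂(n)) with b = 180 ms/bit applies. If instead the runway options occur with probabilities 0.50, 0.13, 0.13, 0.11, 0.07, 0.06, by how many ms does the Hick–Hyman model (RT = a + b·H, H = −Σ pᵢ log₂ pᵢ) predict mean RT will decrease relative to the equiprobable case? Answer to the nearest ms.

82 ms

Equiprobable entropy H₀ = log₂ 6 = 2.5850 bits.
Skewed entropy H = −Σ pᵢ log₂ pᵢ = 2.1277 bits.
ΔRT = b·(H₀ − H) = 180 × 0.4573 = 82.31 ms.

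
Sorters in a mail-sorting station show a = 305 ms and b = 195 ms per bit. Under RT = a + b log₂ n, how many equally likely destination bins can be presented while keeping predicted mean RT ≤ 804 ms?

195·log₂ n ≤ 804 − 305 = 499, giving log₂ n ≤ 2.5590 and n ≤ 5.893. The largest whole number is 5.

5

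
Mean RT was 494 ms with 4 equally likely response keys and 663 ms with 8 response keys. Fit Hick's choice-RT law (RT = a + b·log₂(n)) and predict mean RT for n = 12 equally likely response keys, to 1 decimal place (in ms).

761.9 ms

Solve the two-equation system in a and b:
  b = (663 − 494) / (log₂ 8 − log₂ 4) = 169 / (3 − 2) = 169.000 ms/bit
  a = 494 − 169.000 × 2 = 156.000 ms
Then RT(12) = 156.000 + 169.000 × log₂ 12 = 156.000 + 169.000 × 3.5850 ≈ 761.859 ms.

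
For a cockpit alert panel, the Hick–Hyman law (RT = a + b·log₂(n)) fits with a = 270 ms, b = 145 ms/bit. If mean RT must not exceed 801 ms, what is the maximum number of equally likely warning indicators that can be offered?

145·log₂ n ≤ 801 − 270 = 531, giving log₂ n ≤ 3.6621 and n ≤ 12.659. The largest whole number is 12.

12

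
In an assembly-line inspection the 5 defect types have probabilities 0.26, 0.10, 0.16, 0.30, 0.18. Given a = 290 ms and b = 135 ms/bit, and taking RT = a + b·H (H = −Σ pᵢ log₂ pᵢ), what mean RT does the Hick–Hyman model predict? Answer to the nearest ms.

Entropy contributions −pᵢ log₂ pᵢ: 0.5053, 0.3322, 0.4230, 0.5211, 0.4453; sum H = 2.2269 bits.
RT = a + bH = 290 + 135·2.2269 = 590.63 ms.

591 ms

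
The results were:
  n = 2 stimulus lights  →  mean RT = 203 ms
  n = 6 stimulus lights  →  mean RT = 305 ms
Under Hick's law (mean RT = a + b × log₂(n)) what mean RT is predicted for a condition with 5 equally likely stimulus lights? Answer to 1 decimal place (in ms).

With log₂ n on the abscissa the relation is linear; from the two conditions:
  b = (305 − 203) / (log₂ 6 − log₂ 2) = 102 / (2.5850 − 1) = 64.355 ms/bit
  a = 203 − 64.355 × 1 = 138.645 ms
Then RT(5) = 138.645 + 64.355 × log₂ 5 = 138.645 + 64.355 × 2.3219 ≈ 288.072 ms.

288.1 ms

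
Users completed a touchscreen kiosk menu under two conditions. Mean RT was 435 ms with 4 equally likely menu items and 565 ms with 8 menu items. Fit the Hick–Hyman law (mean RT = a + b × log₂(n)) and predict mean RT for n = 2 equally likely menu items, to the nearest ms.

RT is linear in log₂ n, so two points fix the line:
  b = (565 − 435) / (log₂ 8 − log₂ 4) = 130 / (3 − 2) = 130 ms/bit
  a = 435 − 130 × 2 = 175 ms
Then RT(2) = 175 + 130 × log₂ 2 = 175 + 130 × 1 ≈ 305.000 ms.

305 ms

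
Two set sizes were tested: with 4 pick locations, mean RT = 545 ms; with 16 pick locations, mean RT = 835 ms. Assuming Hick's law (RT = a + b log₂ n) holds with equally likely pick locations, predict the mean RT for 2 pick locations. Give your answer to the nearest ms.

RT is linear in log₂ n, so two points fix the line:
  b = (835 − 545) / (log₂ 16 − log₂ 4) = 290 / (4 − 2) = 145 ms/bit
  a = 545 − 145 × 2 = 255 ms
Then RT(2) = 255 + 145 × log₂ 2 = 255 + 145 × 1 ≈ 400.000 ms.

400 ms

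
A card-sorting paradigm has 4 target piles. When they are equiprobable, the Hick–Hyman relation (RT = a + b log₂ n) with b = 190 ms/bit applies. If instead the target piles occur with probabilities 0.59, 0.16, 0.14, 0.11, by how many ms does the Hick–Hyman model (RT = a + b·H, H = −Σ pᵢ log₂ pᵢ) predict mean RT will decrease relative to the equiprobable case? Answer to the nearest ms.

72 ms

The RT saving is b·ΔH. Equiprobable H₀ = log₂(4) = 2.0000 bits; with the given probabilities H = 1.6195 bits.
b·(H₀ − H) = 190 × (2.0000 − 1.6195) = 72.29 ms.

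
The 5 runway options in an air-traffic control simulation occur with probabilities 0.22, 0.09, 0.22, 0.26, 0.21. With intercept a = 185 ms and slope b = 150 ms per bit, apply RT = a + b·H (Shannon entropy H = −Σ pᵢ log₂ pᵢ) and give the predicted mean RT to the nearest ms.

H = 0.22·log₂(1/0.22) + 0.09·log₂(1/0.09) + 0.22·log₂(1/0.22) + 0.26·log₂(1/0.26) + 0.21·log₂(1/0.21) = 2.2519 bits.
RT = 185 + 150 × 2.2519 = 522.79 ms.

523 ms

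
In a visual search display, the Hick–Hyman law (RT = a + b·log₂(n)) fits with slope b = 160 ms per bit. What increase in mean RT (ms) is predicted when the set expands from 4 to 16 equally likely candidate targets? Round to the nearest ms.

320 ms

ΔRT = (a + b log₂ n₂) − (a + b log₂ n₁) = b·(log₂ n₂ − log₂ n₁).
log₂(16) − log₂(4) = log₂(16/4) = log₂(4) = 2.
ΔRT = 160 × 2.0000 = 320.000 ms.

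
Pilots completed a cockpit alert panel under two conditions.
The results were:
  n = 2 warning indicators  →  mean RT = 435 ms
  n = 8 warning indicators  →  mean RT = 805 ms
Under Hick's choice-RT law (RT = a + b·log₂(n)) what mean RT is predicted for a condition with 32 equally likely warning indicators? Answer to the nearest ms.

1175 ms

Fit slope and intercept:
  b = (805 − 435) / (log₂ 8 − log₂ 2) = 370 / (3 − 1) = 185 ms/bit
  a = 435 − 185 × 1 = 250 ms
Then RT(32) = 250 + 185 × log₂ 32 = 250 + 185 × 5 ≈ 1175.000 ms.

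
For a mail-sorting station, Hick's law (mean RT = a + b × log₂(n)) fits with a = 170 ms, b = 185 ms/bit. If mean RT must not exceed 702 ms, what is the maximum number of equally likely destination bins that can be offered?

Set 170 + 185·log₂ n ≤ 702 → log₂ n ≤ (702 − 170)/185 = 2.8757.
So n ≤ 2^2.8757 = 7.339; the largest integer n is 7.

7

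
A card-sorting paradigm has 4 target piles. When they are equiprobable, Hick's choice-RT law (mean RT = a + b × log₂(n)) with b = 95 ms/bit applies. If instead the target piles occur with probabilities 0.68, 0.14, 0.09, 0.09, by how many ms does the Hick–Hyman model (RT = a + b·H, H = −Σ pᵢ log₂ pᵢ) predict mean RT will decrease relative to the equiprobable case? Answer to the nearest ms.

Equiprobable entropy H₀ = log₂ 4 = 2.0000 bits.
Skewed entropy H = −Σ pᵢ log₂ pᵢ = 1.4008 bits.
ΔRT = b·(H₀ − H) = 95 × 0.5992 = 56.93 ms.

57 ms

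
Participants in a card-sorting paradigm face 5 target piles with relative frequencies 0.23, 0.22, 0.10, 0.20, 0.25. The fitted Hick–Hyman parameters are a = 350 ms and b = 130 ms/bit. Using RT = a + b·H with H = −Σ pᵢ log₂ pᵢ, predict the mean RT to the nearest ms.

644 ms

Entropy contributions −pᵢ log₂ pᵢ: 0.4877, 0.4806, 0.3322, 0.4644, 0.5000; sum H = 2.2648 bits.
RT = a + bH = 350 + 130·2.2648 = 644.43 ms.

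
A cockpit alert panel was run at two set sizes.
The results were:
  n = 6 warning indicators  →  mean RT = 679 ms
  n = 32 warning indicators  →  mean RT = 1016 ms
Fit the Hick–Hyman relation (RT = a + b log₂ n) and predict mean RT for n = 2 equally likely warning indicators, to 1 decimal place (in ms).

457.8 ms

Solve the two-equation system in a and b:
  b = (1016 − 679) / (log₂ 32 − log₂ 6) = 337 / (5 − 2.5850) = 139.542 ms/bit
  a = 679 − 139.542 × 2.5850 = 318.288 ms
Then RT(2) = 318.288 + 139.542 × log₂ 2 = 318.288 + 139.542 × 1 ≈ 457.831 ms.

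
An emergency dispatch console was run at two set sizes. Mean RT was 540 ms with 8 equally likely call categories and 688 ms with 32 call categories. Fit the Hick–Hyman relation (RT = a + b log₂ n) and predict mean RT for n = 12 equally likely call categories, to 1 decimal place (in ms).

With log₂ n on the abscissa the relation is linear; from the two conditions:
  b = (688 − 540) / (log₂ 32 − log₂ 8) = 148 / (5 − 3) = 74.000 ms/bit
  a = 540 − 74.000 × 3 = 318.000 ms
Then RT(12) = 318.000 + 74.000 × log₂ 12 = 318.000 + 74.000 × 3.5850 ≈ 583.287 ms.

583.3 ms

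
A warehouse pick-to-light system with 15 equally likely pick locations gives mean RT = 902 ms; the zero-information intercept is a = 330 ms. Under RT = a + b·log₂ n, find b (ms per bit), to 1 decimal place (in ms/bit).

146.4 ms/bit

log₂(15) = 3.9069 bits.
b = (RT − a)/log₂ n = (902 − 330) / 3.9069 = 146.408 ms/bit.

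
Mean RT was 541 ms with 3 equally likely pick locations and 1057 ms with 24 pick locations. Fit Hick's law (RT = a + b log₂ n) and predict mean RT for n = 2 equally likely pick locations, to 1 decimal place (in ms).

440.4 ms

With log₂ n on the abscissa the relation is linear; from the two conditions:
  b = (1057 − 541) / (log₂ 24 − log₂ 3) = 516 / (4.5850 − 1.5850) = 172.000 ms/bit
  a = 541 − 172.000 × 1.5850 = 268.386 ms
Then RT(2) = 268.386 + 172.000 × log₂ 2 = 268.386 + 172.000 × 1 ≈ 440.386 ms.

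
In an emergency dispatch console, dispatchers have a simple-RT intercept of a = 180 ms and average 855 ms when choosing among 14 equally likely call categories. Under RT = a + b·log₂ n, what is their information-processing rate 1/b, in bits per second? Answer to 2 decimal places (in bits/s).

5.64 bits/s

b = (855 − 180)/log₂ 14 = 675/3.8074 = 177.288 ms per bit = 0.17729 s/bit; the reciprocal is 5.641 bits/s.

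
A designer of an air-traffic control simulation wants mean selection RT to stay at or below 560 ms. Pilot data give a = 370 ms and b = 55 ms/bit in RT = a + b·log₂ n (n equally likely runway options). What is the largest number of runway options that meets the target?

10

Information budget: (560 − 370)/55 = 3.4545 bits, so n ≤ 2^3.4545 = 10.963 → at most 10.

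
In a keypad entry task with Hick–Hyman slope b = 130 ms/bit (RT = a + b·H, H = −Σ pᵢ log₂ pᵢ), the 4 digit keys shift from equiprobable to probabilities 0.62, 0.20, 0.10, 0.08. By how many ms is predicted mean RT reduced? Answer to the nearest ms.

63 ms

The RT saving is b·ΔH. Equiprobable H₀ = log₂(4) = 2.0000 bits; with the given probabilities H = 1.5157 bits.
b·(H₀ − H) = 130 × (2.0000 − 1.5157) = 62.96 ms.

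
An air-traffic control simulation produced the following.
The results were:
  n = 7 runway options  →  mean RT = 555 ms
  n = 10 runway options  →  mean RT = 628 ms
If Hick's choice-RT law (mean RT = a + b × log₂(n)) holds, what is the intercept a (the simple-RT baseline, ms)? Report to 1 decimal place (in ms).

b = (RT₂ − RT₁)/(log₂ n₂ − log₂ n₁) = (628 − 555)/(3.3219 − 2.8074) = 141.865 ms/bit.
a = RT₁ − b·log₂ n₁ = 555 − 141.865 × 2.8074 = 156.734 ms.

156.7 ms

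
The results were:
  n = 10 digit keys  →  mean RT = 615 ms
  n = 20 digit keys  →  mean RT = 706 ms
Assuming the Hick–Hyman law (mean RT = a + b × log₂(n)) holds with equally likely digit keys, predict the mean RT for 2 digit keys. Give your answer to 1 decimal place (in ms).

Fit slope and intercept:
  b = (706 − 615) / (log₂ 20 − log₂ 10) = 91 / (4.3219 − 3.3219) = 91.000 ms/bit
  a = 615 − 91.000 × 3.3219 = 312.705 ms
Then RT(2) = 312.705 + 91.000 × log₂ 2 = 312.705 + 91.000 × 1 ≈ 403.705 ms.

403.7 ms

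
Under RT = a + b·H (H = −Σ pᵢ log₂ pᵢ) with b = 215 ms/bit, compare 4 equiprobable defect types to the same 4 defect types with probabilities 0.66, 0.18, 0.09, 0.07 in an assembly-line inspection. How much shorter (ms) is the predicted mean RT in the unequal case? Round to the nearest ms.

The RT saving is b·ΔH. Equiprobable H₀ = log₂(4) = 2.0000 bits; with the given probabilities H = 1.4222 bits.
b·(H₀ − H) = 215 × (2.0000 − 1.4222) = 124.24 ms.

124 ms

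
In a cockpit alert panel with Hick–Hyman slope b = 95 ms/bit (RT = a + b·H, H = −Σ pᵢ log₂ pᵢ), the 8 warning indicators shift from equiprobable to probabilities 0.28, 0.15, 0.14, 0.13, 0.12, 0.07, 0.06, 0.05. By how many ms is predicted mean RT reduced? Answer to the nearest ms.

Equiprobable entropy H₀ = log₂ 8 = 3.0000 bits.
Skewed entropy H = −Σ pᵢ log₂ pᵢ = 2.7998 bits.
ΔRT = b·(H₀ − H) = 95 × 0.2002 = 19.02 ms.

19 ms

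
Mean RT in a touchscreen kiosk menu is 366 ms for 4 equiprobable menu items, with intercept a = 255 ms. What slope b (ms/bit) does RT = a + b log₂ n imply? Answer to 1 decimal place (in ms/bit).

55.5 ms/bit

log₂(4) = 2 bits.
b = (RT − a)/log₂ n = (366 − 255) / 2 = 55.500 ms/bit.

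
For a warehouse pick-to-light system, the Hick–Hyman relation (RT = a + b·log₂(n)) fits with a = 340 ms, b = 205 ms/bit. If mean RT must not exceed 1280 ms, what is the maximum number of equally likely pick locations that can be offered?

24

Set 340 + 205·log₂ n ≤ 1280 → log₂ n ≤ (1280 − 340)/205 = 4.5854.
So n ≤ 2^4.5854 = 24.007; the largest integer n is 24.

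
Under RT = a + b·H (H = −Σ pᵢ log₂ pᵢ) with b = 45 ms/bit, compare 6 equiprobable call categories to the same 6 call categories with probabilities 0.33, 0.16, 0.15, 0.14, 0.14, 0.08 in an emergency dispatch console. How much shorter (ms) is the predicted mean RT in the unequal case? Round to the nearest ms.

6 ms

Equiprobable entropy H₀ = log₂ 6 = 2.5850 bits.
Skewed entropy H = −Σ pᵢ log₂ pᵢ = 2.4471 bits.
ΔRT = b·(H₀ − H) = 45 × 0.1378 = 6.20 ms.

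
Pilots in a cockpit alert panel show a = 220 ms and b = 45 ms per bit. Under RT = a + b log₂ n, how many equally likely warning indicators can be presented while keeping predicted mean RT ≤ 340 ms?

Information budget: (340 − 220)/45 = 2.6667 bits, so n ≤ 2^2.6667 = 6.350 → at most 6.

6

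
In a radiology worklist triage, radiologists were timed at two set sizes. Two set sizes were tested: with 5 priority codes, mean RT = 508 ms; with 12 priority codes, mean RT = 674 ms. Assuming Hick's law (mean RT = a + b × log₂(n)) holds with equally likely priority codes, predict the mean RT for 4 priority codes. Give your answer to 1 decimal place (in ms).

Solve the two-equation system in a and b:
  b = (674 − 508) / (log₂ 12 − log₂ 5) = 166 / (3.5850 − 2.3219) = 131.430 ms/bit
  a = 508 − 131.430 × 2.3219 = 202.830 ms
Then RT(4) = 202.830 + 131.430 × log₂ 4 = 202.830 + 131.430 × 2 ≈ 465.689 ms.

465.7 ms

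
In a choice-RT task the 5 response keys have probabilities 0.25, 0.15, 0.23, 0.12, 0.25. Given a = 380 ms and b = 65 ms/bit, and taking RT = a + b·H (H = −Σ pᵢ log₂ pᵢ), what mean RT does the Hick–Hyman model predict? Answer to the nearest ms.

527 ms

Entropy contributions −pᵢ log₂ pᵢ: 0.5000, 0.4105, 0.4877, 0.3671, 0.5000; sum H = 2.2653 bits.
RT = a + bH = 380 + 65·2.2653 = 527.24 ms.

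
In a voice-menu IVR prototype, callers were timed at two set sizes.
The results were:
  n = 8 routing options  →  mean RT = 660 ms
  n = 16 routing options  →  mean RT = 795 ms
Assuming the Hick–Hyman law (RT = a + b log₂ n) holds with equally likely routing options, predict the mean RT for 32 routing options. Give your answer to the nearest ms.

RT is linear in log₂ n, so two points fix the line:
  b = (795 − 660) / (log₂ 16 − log₂ 8) = 135 / (4 − 3) = 135 ms/bit
  a = 660 − 135 × 3 = 255 ms
Then RT(32) = 255 + 135 × log₂ 32 = 255 + 135 × 5 ≈ 930.000 ms.

930 ms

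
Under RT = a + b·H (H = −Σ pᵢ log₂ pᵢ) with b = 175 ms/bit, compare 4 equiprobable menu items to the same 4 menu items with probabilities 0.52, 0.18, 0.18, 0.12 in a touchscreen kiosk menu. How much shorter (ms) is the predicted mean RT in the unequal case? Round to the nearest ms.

44 ms

Equiprobable entropy H₀ = log₂ 4 = 2.0000 bits.
Skewed entropy H = −Σ pᵢ log₂ pᵢ = 1.7483 bits.
ΔRT = b·(H₀ − H) = 175 × 0.2517 = 44.05 ms.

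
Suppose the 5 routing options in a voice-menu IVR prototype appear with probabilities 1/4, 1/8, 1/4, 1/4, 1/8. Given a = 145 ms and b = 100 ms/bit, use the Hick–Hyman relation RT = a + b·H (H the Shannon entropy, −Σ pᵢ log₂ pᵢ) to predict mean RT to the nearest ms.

H = −Σ pᵢ log₂ pᵢ = 0.25·2 + 0.125·3 + 0.25·2 + 0.25·2 + 0.125·3 = 2.250 bits.
RT = 145 + 100 × 2.250 = 370.00 ms.

370 ms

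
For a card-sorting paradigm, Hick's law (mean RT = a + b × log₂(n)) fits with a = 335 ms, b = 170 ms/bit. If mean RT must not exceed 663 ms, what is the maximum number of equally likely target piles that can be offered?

3

Information budget: (663 − 335)/170 = 1.9294 bits, so n ≤ 2^1.9294 = 3.809 → at most 3.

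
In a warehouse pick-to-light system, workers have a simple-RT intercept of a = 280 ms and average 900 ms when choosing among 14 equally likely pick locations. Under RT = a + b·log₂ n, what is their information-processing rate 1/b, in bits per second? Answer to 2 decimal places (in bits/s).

6.14 bits/s

Choice component = 900 − 280 = 620 ms over log₂(14) = 3.8074 bits.
b = 620 / 3.8074 = 162.843 ms/bit, so 1/b = 6.141 bits/s.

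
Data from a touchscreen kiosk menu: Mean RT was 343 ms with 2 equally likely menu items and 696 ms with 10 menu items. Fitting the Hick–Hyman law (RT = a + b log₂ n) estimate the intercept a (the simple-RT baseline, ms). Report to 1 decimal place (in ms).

The slope on a log₂ axis is (696 − 343) / (3.3219 − 1) = 152.029 ms/bit.
Intercept: a = 343 − 152.029·log₂(2) = 190.971 ms.

191.0 ms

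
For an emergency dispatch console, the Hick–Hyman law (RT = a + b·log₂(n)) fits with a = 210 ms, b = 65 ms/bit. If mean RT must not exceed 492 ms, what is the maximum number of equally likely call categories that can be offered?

Set 210 + 65·log₂ n ≤ 492 → log₂ n ≤ (492 − 210)/65 = 4.3385.
So n ≤ 2^4.3385 = 20.231; the largest integer n is 20.

20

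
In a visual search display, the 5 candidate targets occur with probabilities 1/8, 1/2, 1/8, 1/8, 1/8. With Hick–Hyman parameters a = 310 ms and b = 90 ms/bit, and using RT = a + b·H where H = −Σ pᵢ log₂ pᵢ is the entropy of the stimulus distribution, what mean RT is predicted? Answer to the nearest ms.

490 ms

Each term −pᵢ log₂ pᵢ: 0.125·3 + 0.5·1 + 0.125·3 + 0.125·3 + 0.125·3; summed, H = 2.000 bits.
Mean RT = a + bH = 310 + 90·2.000 = 490.00 ms.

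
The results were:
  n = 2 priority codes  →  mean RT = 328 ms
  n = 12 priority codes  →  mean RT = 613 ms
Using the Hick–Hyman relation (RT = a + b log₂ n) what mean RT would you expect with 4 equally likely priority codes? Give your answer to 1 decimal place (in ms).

438.3 ms

Fit slope and intercept:
  b = (613 − 328) / (log₂ 12 − log₂ 2) = 285 / (3.5850 − 1) = 110.253 ms/bit
  a = 328 − 110.253 × 1 = 217.747 ms
Then RT(4) = 217.747 + 110.253 × log₂ 4 = 217.747 + 110.253 × 2 ≈ 438.253 ms.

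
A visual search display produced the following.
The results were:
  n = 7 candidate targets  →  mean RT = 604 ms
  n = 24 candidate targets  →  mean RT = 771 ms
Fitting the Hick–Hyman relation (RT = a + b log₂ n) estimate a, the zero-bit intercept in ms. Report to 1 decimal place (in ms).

340.3 ms

The slope on a log₂ axis is (771 − 604) / (4.5850 − 2.8074) = 93.946 ms/bit.
Intercept: a = 604 − 93.946·log₂(7) = 340.259 ms.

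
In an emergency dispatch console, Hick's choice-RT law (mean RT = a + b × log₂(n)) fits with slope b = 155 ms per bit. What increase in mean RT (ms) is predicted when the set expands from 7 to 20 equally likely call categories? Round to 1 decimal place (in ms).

ΔRT = (a + b log₂ n₂) − (a + b log₂ n₁) = b·(log₂ n₂ − log₂ n₁).
log₂(20) − log₂(7) = 4.3219 − 2.8074 = 1.5146.
ΔRT = 155 × 1.5146 = 234.759 ms.

234.8 ms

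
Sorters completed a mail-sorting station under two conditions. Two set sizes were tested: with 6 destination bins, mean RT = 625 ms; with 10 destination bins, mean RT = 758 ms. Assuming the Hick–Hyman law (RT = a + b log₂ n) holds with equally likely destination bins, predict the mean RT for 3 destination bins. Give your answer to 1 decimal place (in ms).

RT is linear in log₂ n, so two points fix the line:
  b = (758 − 625) / (log₂ 10 − log₂ 6) = 133 / (3.3219 − 2.5850) = 180.470 ms/bit
  a = 625 − 180.470 × 2.5850 = 158.492 ms
Then RT(3) = 158.492 + 180.470 × log₂ 3 = 158.492 + 180.470 × 1.5850 ≈ 444.530 ms.

444.5 ms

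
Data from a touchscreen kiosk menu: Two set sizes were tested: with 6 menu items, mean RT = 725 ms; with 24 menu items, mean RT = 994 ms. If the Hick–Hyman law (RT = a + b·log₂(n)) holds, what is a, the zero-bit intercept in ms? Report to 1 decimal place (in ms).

377.3 ms

Slope: b = (994 − 725) / (log₂ 24 − log₂ 6) = 269/2.0000 = 134.500 ms/bit.
Intercept: a = 725 − 134.500·log₂(6) = 377.323 ms.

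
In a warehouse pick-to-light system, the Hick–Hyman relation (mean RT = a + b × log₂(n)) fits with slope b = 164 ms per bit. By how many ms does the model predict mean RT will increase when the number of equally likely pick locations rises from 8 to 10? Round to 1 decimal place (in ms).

ΔRT = (a + b log₂ n₂) − (a + b log₂ n₁) = b·(log₂ n₂ − log₂ n₁).
log₂(10) − log₂(8) = 3.3219 − 3 = 0.3219.
ΔRT = 164 × 0.3219 = 52.796 ms.

52.8 ms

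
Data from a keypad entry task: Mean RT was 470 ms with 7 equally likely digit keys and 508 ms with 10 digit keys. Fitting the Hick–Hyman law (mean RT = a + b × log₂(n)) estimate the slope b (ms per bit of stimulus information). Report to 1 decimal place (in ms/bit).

73.8 ms/bit

The slope on a log₂ axis is (508 − 470) / (3.3219 − 2.8074) = 73.848 ms/bit.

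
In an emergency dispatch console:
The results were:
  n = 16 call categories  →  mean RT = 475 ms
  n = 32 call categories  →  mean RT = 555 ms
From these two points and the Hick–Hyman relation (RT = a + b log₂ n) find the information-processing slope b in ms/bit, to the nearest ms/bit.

80 ms/bit

The slope on a log₂ axis is (555 − 475) / (5 − 4) = 80 ms/bit.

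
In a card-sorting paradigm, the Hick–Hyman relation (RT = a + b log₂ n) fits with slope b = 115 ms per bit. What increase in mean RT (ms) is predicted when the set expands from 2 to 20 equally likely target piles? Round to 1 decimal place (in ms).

382.0 ms

ΔRT = (a + b log₂ n₂) − (a + b log₂ n₁) = b·(log₂ n₂ − log₂ n₁).
log₂(20) − log₂(2) = 4.3219 − 1 = 3.3219.
ΔRT = 115 × 3.3219 = 382.022 ms.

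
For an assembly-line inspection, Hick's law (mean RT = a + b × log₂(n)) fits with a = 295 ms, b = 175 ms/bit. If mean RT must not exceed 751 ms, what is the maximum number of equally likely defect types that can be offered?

6

Set 295 + 175·log₂ n ≤ 751 → log₂ n ≤ (751 − 295)/175 = 2.6057.
So n ≤ 2^2.6057 = 6.087; the largest integer n is 6.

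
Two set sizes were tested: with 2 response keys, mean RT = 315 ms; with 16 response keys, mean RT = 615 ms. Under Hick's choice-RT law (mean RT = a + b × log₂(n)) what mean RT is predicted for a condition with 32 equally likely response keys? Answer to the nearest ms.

Solve the two-equation system in a and b:
  b = (615 − 315) / (log₂ 16 − log₂ 2) = 300 / (4 − 1) = 100 ms/bit
  a = 315 − 100 × 1 = 215 ms
Then RT(32) = 215 + 100 × log₂ 32 = 215 + 100 × 5 ≈ 715.000 ms.

715 ms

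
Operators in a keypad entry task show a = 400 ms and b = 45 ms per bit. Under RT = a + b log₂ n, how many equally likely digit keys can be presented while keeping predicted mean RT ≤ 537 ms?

8

45·log₂ n ≤ 537 − 400 = 137, giving log₂ n ≤ 3.0444 and n ≤ 8.250. The largest whole number is 8.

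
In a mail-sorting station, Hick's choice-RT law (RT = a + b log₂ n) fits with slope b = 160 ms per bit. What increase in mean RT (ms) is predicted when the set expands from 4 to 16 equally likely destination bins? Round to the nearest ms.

320 ms

ΔRT = (a + b log₂ n₂) − (a + b log₂ n₁) = b·(log₂ n₂ − log₂ n₁).
log₂(16) − log₂(4) = log₂(16/4) = log₂(4) = 2.
ΔRT = 160 × 2.0000 = 320.000 ms.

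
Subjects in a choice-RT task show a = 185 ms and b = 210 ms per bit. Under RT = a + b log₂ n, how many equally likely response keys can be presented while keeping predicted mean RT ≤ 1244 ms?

32

Information budget: (1244 − 185)/210 = 5.0429 bits, so n ≤ 2^5.0429 = 32.965 → at most 32.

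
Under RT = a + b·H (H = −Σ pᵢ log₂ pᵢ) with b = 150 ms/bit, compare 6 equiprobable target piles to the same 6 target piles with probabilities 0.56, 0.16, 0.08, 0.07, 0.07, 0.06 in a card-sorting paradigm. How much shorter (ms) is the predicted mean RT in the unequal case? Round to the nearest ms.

Equiprobable entropy H₀ = log₂ 6 = 2.5850 bits.
Skewed entropy H = −Σ pᵢ log₂ pᵢ = 1.9636 bits.
ΔRT = b·(H₀ − H) = 150 × 0.6214 = 93.20 ms.

93 ms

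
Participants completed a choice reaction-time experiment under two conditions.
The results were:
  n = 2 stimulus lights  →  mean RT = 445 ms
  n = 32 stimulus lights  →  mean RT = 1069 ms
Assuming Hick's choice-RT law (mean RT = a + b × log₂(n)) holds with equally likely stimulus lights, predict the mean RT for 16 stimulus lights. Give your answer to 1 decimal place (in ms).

Fit slope and intercept:
  b = (1069 − 445) / (log₂ 32 − log₂ 2) = 624 / (5 − 1) = 156.000 ms/bit
  a = 445 − 156.000 × 1 = 289.000 ms
Then RT(16) = 289.000 + 156.000 × log₂ 16 = 289.000 + 156.000 × 4 ≈ 913.000 ms.

913.0 ms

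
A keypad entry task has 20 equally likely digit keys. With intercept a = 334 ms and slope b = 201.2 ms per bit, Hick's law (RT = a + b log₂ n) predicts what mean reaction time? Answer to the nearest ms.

1204 ms

log₂(20) = 4.3219 bits, so RT = 334 + 201.2 × 4.3219 ≈ 1203.572 ms.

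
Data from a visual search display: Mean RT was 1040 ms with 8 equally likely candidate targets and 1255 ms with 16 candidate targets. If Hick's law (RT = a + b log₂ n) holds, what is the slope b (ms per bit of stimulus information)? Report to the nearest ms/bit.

Slope: b = (1255 − 1040) / (log₂ 16 − log₂ 8) = 215/1.0000 = 215 ms/bit.

215 ms/bit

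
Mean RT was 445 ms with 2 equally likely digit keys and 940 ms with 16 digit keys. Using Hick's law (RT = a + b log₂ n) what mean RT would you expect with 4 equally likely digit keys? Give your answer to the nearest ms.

With log₂ n on the abscissa the relation is linear; from the two conditions:
  b = (940 − 445) / (log₂ 16 − log₂ 2) = 495 / (4 − 1) = 165 ms/bit
  a = 445 − 165 × 1 = 280 ms
Then RT(4) = 280 + 165 × log₂ 4 = 280 + 165 × 2 ≈ 610.000 ms.

610 ms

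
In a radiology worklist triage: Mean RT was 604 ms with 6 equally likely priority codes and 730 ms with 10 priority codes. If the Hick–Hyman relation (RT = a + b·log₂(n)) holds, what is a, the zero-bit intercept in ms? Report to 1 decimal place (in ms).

Slope: b = (730 − 604) / (log₂ 10 − log₂ 6) = 126/0.7370 = 170.971 ms/bit.
a = RT₁ − b·log₂ n₁ = 604 − 170.971 × 2.5850 = 162.045 ms.

162.0 ms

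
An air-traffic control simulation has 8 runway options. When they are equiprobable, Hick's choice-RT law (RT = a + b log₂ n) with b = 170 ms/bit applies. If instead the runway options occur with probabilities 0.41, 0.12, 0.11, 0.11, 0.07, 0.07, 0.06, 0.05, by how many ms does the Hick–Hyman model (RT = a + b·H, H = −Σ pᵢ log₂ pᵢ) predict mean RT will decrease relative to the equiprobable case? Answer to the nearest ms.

69 ms

Equiprobable entropy H₀ = log₂ 8 = 3.0000 bits.
Skewed entropy H = −Σ pᵢ log₂ pᵢ = 2.5918 bits.
ΔRT = b·(H₀ − H) = 170 × 0.4082 = 69.40 ms.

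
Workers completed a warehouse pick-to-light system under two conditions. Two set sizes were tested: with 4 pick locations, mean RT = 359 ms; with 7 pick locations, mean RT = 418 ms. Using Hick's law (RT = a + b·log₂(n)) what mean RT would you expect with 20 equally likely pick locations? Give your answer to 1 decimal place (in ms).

528.7 ms

RT is linear in log₂ n, so two points fix the line:
  b = (418 − 359) / (log₂ 7 − log₂ 4) = 59 / (2.8074 − 2) = 73.078 ms/bit
  a = 359 − 73.078 × 2 = 212.844 ms
Then RT(20) = 212.844 + 73.078 × log₂ 20 = 212.844 + 73.078 × 4.3219 ≈ 528.682 ms.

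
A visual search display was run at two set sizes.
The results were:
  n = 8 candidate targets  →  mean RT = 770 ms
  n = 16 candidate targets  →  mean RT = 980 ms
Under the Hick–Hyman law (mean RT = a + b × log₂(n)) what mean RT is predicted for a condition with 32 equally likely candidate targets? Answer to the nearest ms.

With log₂ n on the abscissa the relation is linear; from the two conditions:
  b = (980 − 770) / (log₂ 16 − log₂ 8) = 210 / (4 − 3) = 210 ms/bit
  a = 770 − 210 × 3 = 140 ms
Then RT(32) = 140 + 210 × log₂ 32 = 140 + 210 × 5 ≈ 1190.000 ms.

1190 ms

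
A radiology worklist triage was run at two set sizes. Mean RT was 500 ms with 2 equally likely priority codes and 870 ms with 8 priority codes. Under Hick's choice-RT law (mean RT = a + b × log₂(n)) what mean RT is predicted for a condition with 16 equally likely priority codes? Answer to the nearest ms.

Fit slope and intercept:
  b = (870 − 500) / (log₂ 8 − log₂ 2) = 370 / (3 − 1) = 185 ms/bit
  a = 500 − 185 × 1 = 315 ms
Then RT(16) = 315 + 185 × log₂ 16 = 315 + 185 × 4 ≈ 1055.000 ms.

1055 ms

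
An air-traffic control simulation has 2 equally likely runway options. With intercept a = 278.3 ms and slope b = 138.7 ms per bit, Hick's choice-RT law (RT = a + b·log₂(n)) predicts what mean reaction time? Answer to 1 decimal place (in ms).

log₂(2) = 1 bits, so RT = 278.3 + 138.7 × 1 ≈ 417.000 ms.

417.0 ms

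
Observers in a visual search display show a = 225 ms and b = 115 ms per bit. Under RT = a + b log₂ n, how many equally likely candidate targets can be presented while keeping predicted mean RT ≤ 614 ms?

Set 225 + 115·log₂ n ≤ 614 → log₂ n ≤ (614 − 225)/115 = 3.3826.
So n ≤ 2^3.3826 = 10.430; the largest integer n is 10.

10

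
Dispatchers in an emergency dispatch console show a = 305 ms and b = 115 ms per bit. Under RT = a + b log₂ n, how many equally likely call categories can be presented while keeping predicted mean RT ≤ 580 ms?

5

Information budget: (580 − 305)/115 = 2.3913 bits, so n ≤ 2^2.3913 = 5.246 → at most 5.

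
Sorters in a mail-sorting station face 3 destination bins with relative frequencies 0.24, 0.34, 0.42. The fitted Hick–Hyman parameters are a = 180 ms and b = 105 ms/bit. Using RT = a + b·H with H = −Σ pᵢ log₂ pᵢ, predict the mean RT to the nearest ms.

Entropy contributions −pᵢ log₂ pᵢ: 0.4941, 0.5292, 0.5256; sum H = 1.5490 bits.
RT = a + bH = 180 + 105·1.5490 = 342.64 ms.

343 ms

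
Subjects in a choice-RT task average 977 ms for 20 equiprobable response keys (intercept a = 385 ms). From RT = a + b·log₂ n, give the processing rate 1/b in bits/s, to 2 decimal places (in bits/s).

7.30 bits/s

b = (977 − 385)/log₂ 20 = 592/4.3219 = 136.976 ms per bit = 0.13698 s/bit; the reciprocal is 7.301 bits/s.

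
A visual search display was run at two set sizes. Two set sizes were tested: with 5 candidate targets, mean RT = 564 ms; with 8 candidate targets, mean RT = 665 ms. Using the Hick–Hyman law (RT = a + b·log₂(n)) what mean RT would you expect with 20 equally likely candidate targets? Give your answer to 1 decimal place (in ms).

861.9 ms

Fit slope and intercept:
  b = (665 − 564) / (log₂ 8 − log₂ 5) = 101 / (3 − 2.3219) = 148.952 ms/bit
  a = 564 − 148.952 × 2.3219 = 218.145 ms
Then RT(20) = 218.145 + 148.952 × log₂ 20 = 218.145 + 148.952 × 4.3219 ≈ 861.904 ms.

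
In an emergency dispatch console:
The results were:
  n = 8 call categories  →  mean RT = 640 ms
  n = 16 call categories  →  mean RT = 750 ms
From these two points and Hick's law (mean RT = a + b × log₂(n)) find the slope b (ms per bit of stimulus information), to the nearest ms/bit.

110 ms/bit

The slope on a log₂ axis is (750 − 640) / (4 − 3) = 110 ms/bit.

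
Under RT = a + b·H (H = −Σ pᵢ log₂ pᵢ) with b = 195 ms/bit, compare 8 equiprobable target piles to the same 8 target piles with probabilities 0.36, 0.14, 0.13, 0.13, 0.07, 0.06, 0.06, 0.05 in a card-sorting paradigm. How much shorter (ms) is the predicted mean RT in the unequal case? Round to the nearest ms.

65 ms

Equiprobable entropy H₀ = log₂ 8 = 3.0000 bits.
Skewed entropy H = −Σ pᵢ log₂ pᵢ = 2.6647 bits.
ΔRT = b·(H₀ − H) = 195 × 0.3353 = 65.38 ms.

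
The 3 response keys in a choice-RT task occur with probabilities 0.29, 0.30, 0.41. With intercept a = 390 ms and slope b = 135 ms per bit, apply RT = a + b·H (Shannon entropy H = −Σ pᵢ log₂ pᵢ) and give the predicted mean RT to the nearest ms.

601 ms

Entropy contributions −pᵢ log₂ pᵢ: 0.5179, 0.5211, 0.5274; sum H = 1.5664 bits.
RT = a + bH = 390 + 135·1.5664 = 601.46 ms.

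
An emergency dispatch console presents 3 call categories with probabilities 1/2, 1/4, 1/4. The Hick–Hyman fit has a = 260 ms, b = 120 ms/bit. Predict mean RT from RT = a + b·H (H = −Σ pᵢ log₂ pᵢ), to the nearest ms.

440 ms

Each term −pᵢ log₂ pᵢ: 0.5·1 + 0.25·2 + 0.25·2; summed, H = 1.500 bits.
Mean RT = a + bH = 260 + 120·1.500 = 440.00 ms.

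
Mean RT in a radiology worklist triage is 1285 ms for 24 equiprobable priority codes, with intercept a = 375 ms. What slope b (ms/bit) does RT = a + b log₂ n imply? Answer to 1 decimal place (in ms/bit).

b = (1285 − 375) / log₂(24) = 910 / 4.5850 = 198.475 ms/bit.

198.5 ms/bit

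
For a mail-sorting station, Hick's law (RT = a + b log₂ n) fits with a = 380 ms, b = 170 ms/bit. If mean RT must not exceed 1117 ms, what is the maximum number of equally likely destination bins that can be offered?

20

Information budget: (1117 − 380)/170 = 4.3353 bits, so n ≤ 2^4.3353 = 20.186 → at most 20.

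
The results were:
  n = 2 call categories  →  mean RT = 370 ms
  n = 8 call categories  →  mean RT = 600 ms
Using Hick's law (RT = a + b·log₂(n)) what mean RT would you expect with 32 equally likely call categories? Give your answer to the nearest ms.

830 ms

With log₂ n on the abscissa the relation is linear; from the two conditions:
  b = (600 − 370) / (log₂ 8 − log₂ 2) = 230 / (3 − 1) = 115 ms/bit
  a = 370 − 115 × 1 = 255 ms
Then RT(32) = 255 + 115 × log₂ 32 = 255 + 115 × 5 ≈ 830.000 ms.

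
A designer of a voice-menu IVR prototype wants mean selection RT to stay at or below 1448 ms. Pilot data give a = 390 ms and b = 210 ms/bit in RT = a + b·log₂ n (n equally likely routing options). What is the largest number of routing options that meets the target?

32

210·log₂ n ≤ 1448 − 390 = 1058, giving log₂ n ≤ 5.0381 and n ≤ 32.856. The largest whole number is 32.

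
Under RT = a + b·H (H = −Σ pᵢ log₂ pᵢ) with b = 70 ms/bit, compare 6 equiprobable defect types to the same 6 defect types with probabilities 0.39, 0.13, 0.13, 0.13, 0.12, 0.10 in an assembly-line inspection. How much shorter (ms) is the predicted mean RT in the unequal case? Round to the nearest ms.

15 ms

The RT saving is b·ΔH. Equiprobable H₀ = log₂(6) = 2.5850 bits; with the given probabilities H = 2.3770 bits.
b·(H₀ − H) = 70 × (2.5850 − 2.3770) = 14.56 ms.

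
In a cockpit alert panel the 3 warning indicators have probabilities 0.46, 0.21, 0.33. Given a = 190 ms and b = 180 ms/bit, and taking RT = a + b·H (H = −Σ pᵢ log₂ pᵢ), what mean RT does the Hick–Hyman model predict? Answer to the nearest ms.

H = 0.46·log₂(1/0.46) + 0.21·log₂(1/0.21) + 0.33·log₂(1/0.33) = 1.5160 bits.
RT = 190 + 180 × 1.5160 = 462.88 ms.

463 ms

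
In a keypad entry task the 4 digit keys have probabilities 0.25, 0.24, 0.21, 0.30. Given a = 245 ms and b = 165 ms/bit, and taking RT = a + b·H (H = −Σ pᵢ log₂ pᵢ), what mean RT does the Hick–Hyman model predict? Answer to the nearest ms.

573 ms

Entropy contributions −pᵢ log₂ pᵢ: 0.5000, 0.4941, 0.4728, 0.5211; sum H = 1.9880 bits.
RT = a + bH = 245 + 165·1.9880 = 573.03 ms.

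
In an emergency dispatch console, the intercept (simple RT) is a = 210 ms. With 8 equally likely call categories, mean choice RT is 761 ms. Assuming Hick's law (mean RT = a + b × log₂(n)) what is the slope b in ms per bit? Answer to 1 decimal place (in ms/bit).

183.7 ms/bit

8 alternatives carry log₂ 8 = 3 bits; the choice cost is 761 − 210 = 551 ms, so b = 551/3 = 183.667 ms/bit.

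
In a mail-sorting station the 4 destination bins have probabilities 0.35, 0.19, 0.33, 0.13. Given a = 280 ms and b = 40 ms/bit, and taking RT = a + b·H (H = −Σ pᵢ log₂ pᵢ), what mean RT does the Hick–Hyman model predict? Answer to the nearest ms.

356 ms

H = 0.35·log₂(1/0.35) + 0.19·log₂(1/0.19) + 0.33·log₂(1/0.33) + 0.13·log₂(1/0.13) = 1.8958 bits.
RT = 280 + 40 × 1.8958 = 355.83 ms.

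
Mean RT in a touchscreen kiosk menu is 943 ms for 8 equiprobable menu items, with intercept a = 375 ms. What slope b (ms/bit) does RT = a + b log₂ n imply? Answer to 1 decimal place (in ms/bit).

b = (943 − 375) / log₂(8) = 568 / 3 = 189.333 ms/bit.

189.3 ms/bit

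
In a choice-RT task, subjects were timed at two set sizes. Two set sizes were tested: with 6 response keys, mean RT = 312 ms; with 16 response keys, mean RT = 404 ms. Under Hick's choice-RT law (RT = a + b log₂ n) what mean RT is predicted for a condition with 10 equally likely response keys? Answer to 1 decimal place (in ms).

359.9 ms

With log₂ n on the abscissa the relation is linear; from the two conditions:
  b = (404 − 312) / (log₂ 16 − log₂ 6) = 92 / (4 − 2.5850) = 65.016 ms/bit
  a = 312 − 65.016 × 2.5850 = 143.936 ms
Then RT(10) = 143.936 + 65.016 × log₂ 10 = 143.936 + 65.016 × 3.3219 ≈ 359.915 ms.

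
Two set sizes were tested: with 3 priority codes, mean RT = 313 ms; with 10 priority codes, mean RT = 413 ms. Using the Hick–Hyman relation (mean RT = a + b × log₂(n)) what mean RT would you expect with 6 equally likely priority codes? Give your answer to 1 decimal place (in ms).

With log₂ n on the abscissa the relation is linear; from the two conditions:
  b = (413 − 313) / (log₂ 10 − log₂ 3) = 100 / (3.3219 − 1.5850) = 57.572 ms/bit
  a = 313 − 57.572 × 1.5850 = 221.751 ms
Then RT(6) = 221.751 + 57.572 × log₂ 6 = 221.751 + 57.572 × 2.5850 ≈ 370.572 ms.

370.6 ms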